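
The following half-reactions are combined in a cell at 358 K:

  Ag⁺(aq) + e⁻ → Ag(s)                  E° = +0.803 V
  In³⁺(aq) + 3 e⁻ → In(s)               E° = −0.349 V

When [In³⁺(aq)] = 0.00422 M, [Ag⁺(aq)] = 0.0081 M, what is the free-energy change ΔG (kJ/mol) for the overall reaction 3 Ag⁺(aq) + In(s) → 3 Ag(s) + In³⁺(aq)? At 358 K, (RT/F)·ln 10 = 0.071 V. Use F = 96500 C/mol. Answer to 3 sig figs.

The standard cell potential is +0.803 − (−0.349) = +1.152 V, with n = 3 electrons in the balanced equation.
The reaction quotient is [In³⁺(aq)] / [Ag⁺(aq)]^3 = 7.94×10^3; by Nernst, E = +1.152 − (0.071/3)(3.900) = +1.0597 V.
Finally ΔG = −nFE = −(3)(96500 C/mol)(+1.0597 V) = −307 kJ/mol.

−307 kJ/mol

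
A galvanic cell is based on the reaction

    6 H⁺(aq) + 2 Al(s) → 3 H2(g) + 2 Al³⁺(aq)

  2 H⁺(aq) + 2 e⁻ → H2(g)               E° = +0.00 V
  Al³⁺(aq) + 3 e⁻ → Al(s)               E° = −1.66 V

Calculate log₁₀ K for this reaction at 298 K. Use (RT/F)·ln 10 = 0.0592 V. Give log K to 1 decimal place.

The 2H⁺/H₂ couple is reduced (cathode); E°cell = +0.00 − (−1.66) = +1.66 V with n = 6.
At equilibrium E = 0, so log K = nE°cell / 0.0592 = (6)(+1.66) / 0.0592 = 168.2.

log K = 168.2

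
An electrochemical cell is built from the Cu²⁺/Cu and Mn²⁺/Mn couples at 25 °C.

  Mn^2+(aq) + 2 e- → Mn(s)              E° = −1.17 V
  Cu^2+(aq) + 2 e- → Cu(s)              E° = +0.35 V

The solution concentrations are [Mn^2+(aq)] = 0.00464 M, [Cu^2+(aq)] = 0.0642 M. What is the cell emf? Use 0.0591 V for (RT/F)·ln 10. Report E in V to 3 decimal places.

Since E°(Cu²⁺/Cu) > E°(Mn²⁺/Mn), Cu²⁺/Cu serves as the cathode.
The standard potential is +0.35 − (−1.17) = +1.52 V and the balanced reaction transfers n = 2 electrons.
Balancing gives Cu^2+(aq) + Mn(s) → Cu(s) + Mn^2+(aq); hence Q = [Mn^2+(aq)] / [Cu^2+(aq)] = 0.0723 (log Q = −1.141).
E = E° − (0.0591/n)·log Q = +1.52 − (0.0591/2)(−1.141) = +1.554 V.

+1.554 V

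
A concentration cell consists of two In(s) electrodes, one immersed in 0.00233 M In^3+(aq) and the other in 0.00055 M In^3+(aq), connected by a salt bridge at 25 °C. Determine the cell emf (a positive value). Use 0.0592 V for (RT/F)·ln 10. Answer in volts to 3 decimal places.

0.012 V

For a concentration cell E°cell = 0, since both electrodes use the same couple.
The compartment with the higher In^3+(aq) concentration (0.00233 M) acts as the cathode; ions are reduced there and produced at the dilute (0.00055 M) anode.
With n = 3, Ecell = −(0.0592/3)·log([dilute]/[conc]) = −(0.0592/3)·log(0.00055/0.00233) = +0.012 V.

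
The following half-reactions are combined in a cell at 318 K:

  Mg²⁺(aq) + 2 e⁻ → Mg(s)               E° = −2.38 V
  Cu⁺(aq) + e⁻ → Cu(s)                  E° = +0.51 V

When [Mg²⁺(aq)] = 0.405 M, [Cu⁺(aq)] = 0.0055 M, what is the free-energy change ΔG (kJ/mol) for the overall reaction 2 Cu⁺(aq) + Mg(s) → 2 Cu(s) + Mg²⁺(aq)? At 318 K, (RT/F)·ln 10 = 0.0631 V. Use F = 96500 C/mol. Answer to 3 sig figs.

The standard cell potential is +0.51 − (−2.38) = +2.89 V, with n = 2 electrons in the balanced equation.
Here Q = [Mg²⁺(aq)] / [Cu⁺(aq)]^2 = 1.34×10^4 (log Q = 4.127), giving E = +2.89 − (0.0631/2)·(4.127) = +2.7598 V.
Then ΔG = −nFE = −2 × 96500 × +2.7598 J/mol = −533 kJ/mol.

−533 kJ/mol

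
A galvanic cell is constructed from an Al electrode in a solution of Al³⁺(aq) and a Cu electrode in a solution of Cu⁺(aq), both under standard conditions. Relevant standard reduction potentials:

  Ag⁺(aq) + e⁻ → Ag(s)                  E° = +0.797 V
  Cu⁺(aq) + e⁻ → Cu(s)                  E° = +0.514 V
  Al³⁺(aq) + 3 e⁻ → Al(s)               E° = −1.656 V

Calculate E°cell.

Of the two couples in this cell, the one with the more positive reduction potential is reduced at the cathode: here that is Cu⁺/Cu (+0.514 V); Al³⁺/Al (−1.656 V) is the anode.
E°cell = E°(cathode) − E°(anode) = +0.514 − (−1.656) = +2.170 V.

+2.170 V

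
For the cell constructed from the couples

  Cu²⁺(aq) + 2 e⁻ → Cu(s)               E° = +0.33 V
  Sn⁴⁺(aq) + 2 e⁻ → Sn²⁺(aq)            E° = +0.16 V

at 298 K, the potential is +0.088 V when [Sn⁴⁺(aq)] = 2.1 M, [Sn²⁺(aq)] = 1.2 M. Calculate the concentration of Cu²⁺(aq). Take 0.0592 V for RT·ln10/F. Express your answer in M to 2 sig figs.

With Cu²⁺/Cu at the cathode and Sn⁴⁺/Sn²⁺ at the anode, E°cell = +0.33 − (+0.16) = +0.17 V (n = 2).
Rearranging E = E° − (0.0592/n)·log Q gives log Q = 2(+0.17 − (+0.088))/0.0592 = 2.770.
The balanced reaction is Cu²⁺(aq) + Sn²⁺(aq) → Cu(s) + Sn⁴⁺(aq), so Q = [Sn⁴⁺(aq)] / ([Cu²⁺(aq)]·[Sn²⁺(aq)]).
Isolating [Cu²⁺(aq)] in Q = 10^{2.770} yields log [Cu²⁺(aq)] = −2.527, i.e. 0.0030 M.

0.0030 M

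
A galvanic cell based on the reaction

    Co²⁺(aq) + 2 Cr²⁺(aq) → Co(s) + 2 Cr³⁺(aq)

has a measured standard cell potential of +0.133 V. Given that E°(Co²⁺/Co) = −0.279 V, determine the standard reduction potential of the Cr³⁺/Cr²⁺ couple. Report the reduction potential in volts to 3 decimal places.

In the reaction as written the Co²⁺/Co couple is reduced (cathode) and Cr³⁺/Cr²⁺ is oxidized (anode), so E°cell = E°(Co²⁺/Co) − E°(Cr³⁺/Cr²⁺).
E°(Cr³⁺/Cr²⁺) = E°(cathode) − E°cell = −0.279 − (+0.133) = −0.412 V.

−0.412 V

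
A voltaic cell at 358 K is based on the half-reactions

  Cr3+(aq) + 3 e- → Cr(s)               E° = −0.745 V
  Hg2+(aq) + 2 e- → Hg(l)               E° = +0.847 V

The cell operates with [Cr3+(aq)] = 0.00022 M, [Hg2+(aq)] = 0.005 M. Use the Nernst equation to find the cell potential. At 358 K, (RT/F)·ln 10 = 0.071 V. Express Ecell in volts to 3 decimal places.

Since E°(Hg²⁺/Hg) > E°(Cr³⁺/Cr), Hg²⁺/Hg serves as the cathode.
E°cell = E°cat − E°an = +0.847 − (−0.745) = +1.592 V; n = 6.
The balanced reaction is 3 Hg2+(aq) + 2 Cr(s) → 3 Hg(l) + 2 Cr3+(aq), so Q = [Cr3+(aq)]^2 / [Hg2+(aq)]^3 = 0.387 and log Q = −0.412.
Applying E = E° − (RT ln10/nF)·log Q gives +1.592 − (0.071/6)(−0.412) = +1.597 V.

+1.597 V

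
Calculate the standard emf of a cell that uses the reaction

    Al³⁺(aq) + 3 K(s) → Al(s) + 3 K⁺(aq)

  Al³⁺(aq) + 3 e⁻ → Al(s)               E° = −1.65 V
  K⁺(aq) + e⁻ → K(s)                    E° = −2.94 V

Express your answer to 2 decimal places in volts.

Al³⁺(aq) gains electrons, so the Al³⁺/Al couple is the cathode; the K⁺/K couple is the anode.
E°cell = E°(cathode) − E°(anode) = −1.65 − (−2.94) = +1.29 V.

+1.29 V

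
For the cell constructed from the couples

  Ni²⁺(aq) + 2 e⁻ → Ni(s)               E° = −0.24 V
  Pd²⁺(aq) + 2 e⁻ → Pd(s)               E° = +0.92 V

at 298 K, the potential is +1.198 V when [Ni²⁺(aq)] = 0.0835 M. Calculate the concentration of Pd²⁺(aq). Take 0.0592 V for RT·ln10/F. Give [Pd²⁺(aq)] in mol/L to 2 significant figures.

With Pd²⁺/Pd at the cathode and Ni²⁺/Ni at the anode, E°cell = +0.92 − (−0.24) = +1.16 V (n = 2).
Rearranging E = E° − (0.0592/n)·log Q gives log Q = 2(+1.16 − (+1.198))/0.0592 = −1.284.
The balanced reaction is Pd²⁺(aq) + Ni(s) → Pd(s) + Ni²⁺(aq), so Q = [Ni²⁺(aq)] / [Pd²⁺(aq)].
Solving for the unknown gives log [Pd²⁺(aq)] = 0.206, so [Pd²⁺(aq)] ≈ 1.6 M.

1.6 M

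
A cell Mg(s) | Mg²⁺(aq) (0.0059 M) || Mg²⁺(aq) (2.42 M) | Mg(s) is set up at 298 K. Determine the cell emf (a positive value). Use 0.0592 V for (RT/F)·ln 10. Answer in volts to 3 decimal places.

0.077 V

For a concentration cell E°cell = 0, since both electrodes use the same couple.
The compartment with the higher Mg²⁺(aq) concentration (2.42 M) acts as the cathode; ions are reduced there and produced at the dilute (0.0059 M) anode.
With n = 2, Ecell = −(0.0592/2)·log([dilute]/[conc]) = −(0.0592/2)·log(0.0059/2.42) = +0.077 V.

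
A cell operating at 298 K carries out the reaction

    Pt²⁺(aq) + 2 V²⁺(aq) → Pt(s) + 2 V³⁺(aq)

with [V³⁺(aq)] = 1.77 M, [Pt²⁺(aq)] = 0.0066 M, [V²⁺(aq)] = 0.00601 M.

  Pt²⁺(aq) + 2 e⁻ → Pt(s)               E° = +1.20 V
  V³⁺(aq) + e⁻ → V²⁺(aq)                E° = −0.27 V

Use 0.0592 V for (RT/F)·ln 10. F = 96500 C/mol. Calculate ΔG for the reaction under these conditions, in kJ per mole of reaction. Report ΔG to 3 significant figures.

The standard cell potential is +1.20 − (−0.27) = +1.47 V, with n = 2 electrons in the balanced equation.
Q = [V³⁺(aq)]^2 / ([Pt²⁺(aq)]·[V²⁺(aq)]^2) = 1.31×10^7, so log Q = 7.119 and E = +1.47 − (0.0592/2)(7.119) = +1.2593 V.
Then ΔG = −nFE = −2 × 96500 × +1.2593 J/mol = −243 kJ/mol.

−243 kJ/mol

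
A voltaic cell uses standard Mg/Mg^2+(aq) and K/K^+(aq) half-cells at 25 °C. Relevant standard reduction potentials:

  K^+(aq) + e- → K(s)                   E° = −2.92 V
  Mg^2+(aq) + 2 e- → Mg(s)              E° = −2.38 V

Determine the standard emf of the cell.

Of the two couples in this cell, the one with the more positive reduction potential is reduced at the cathode: here that is Mg²⁺/Mg (−2.38 V); K⁺/K (−2.92 V) is the anode.
E°cell = E°(cathode) − E°(anode) = −2.38 − (−2.92) = +0.54 V.

+0.54 V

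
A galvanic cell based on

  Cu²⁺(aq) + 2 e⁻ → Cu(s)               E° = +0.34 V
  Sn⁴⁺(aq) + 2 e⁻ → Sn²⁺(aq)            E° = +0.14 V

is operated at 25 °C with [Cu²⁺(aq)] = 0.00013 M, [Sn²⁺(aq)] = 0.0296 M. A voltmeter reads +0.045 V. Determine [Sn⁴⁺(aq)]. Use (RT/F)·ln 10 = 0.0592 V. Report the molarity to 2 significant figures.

Cu²⁺/Cu is the cathode (higher E°); E°cell = +0.34 − (+0.14) = +0.20 V with n = 2.
Since E = E° − (0.0592/n)·log Q, log Q = n(E° − E)/0.0592 = 5.236.
For Cu²⁺(aq) + Sn²⁺(aq) → Cu(s) + Sn⁴⁺(aq), the reaction quotient is Q = [Sn⁴⁺(aq)] / ([Cu²⁺(aq)]·[Sn²⁺(aq)]).
Isolating [Sn⁴⁺(aq)] in Q = 10^{5.236} yields log [Sn⁴⁺(aq)] = −0.179, i.e. 0.66 M.

0.66 M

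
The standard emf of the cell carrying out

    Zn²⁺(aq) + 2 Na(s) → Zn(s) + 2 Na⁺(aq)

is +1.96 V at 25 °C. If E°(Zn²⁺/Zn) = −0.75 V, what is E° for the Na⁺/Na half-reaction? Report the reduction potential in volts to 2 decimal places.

−2.71 V

In the reaction as written the Zn²⁺/Zn couple is reduced (cathode) and Na⁺/Na is oxidized (anode), so E°cell = E°(Zn²⁺/Zn) − E°(Na⁺/Na).
E°(Na⁺/Na) = E°(cathode) − E°cell = −0.75 − (+1.96) = −2.71 V.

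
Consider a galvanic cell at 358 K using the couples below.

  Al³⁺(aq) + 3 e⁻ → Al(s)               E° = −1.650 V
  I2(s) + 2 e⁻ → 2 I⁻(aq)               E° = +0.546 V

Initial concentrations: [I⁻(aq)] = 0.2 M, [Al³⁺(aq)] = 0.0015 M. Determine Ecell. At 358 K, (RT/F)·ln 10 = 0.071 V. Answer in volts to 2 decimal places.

+2.31 V

I₂/I⁻ is reduced (cathode, E° = +0.546 V) and Al³⁺/Al is oxidized (anode).
E°cell = E°cat − E°an = +0.546 − (−1.650) = +2.196 V; n = 6.
The balanced reaction is 3 I2(s) + 2 Al(s) → 6 I⁻(aq) + 2 Al³⁺(aq), so Q = [I⁻(aq)]^6·[Al³⁺(aq)]^2 = 1.44×10^−10 and log Q = −9.842.
E = E° − (0.071/n)·log Q = +2.196 − (0.071/6)(−9.842) = +2.31 V.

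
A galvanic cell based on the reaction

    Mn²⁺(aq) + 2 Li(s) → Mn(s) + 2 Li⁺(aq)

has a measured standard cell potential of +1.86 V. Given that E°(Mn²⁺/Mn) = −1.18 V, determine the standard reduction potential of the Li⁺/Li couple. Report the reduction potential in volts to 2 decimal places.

−3.04 V

In the reaction as written the Mn²⁺/Mn couple is reduced (cathode) and Li⁺/Li is oxidized (anode), so E°cell = E°(Mn²⁺/Mn) − E°(Li⁺/Li).
E°(Li⁺/Li) = E°(cathode) − E°cell = −1.18 − (+1.86) = −3.04 V.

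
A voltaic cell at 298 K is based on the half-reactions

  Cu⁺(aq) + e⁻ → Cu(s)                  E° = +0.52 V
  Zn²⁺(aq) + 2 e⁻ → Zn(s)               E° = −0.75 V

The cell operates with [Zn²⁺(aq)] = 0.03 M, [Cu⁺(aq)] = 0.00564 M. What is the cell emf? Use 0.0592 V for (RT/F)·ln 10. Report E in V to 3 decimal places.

+1.182 V

Since E°(Cu⁺/Cu) > E°(Zn²⁺/Zn), Cu⁺/Cu serves as the cathode.
E°cell = +0.52 − (−0.75) = +1.27 V, with n = 2 electrons transferred.
The balanced reaction is 2 Cu⁺(aq) + Zn(s) → 2 Cu(s) + Zn²⁺(aq), so Q = [Zn²⁺(aq)] / [Cu⁺(aq)]^2 = 943 and log Q = 2.975.
Applying E = E° − (RT ln10/nF)·log Q gives +1.27 − (0.0592/2)(2.975) = +1.182 V.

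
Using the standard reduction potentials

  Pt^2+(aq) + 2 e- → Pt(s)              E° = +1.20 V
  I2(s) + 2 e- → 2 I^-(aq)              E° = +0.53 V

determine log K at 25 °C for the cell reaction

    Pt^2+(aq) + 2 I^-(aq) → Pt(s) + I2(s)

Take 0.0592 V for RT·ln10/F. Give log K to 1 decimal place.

The Pt²⁺/Pt couple is reduced (cathode); E°cell = +1.20 − (+0.53) = +0.67 V with n = 2.
At equilibrium E = 0, so log K = nE°cell / 0.0592 = (2)(+0.67) / 0.0592 = 22.6.

log K = 22.6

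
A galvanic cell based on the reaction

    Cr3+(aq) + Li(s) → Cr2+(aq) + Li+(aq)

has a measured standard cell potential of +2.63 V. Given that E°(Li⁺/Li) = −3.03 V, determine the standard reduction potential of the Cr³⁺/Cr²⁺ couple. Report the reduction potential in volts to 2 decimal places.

−0.40 V

In the reaction as written the Cr³⁺/Cr²⁺ couple is reduced (cathode) and Li⁺/Li is oxidized (anode), so E°cell = E°(Cr³⁺/Cr²⁺) − E°(Li⁺/Li).
E°(Cr³⁺/Cr²⁺) = E°cell + E°(anode) = +2.63 + (−3.03) = −0.40 V.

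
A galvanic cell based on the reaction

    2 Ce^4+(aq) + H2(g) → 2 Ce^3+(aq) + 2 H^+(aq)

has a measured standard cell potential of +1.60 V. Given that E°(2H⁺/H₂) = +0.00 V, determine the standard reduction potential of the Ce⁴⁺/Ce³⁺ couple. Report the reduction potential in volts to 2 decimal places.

+1.60 V

In the reaction as written the Ce⁴⁺/Ce³⁺ couple is reduced (cathode) and 2H⁺/H₂ is oxidized (anode), so E°cell = E°(Ce⁴⁺/Ce³⁺) − E°(2H⁺/H₂).
E°(Ce⁴⁺/Ce³⁺) = E°cell + E°(anode) = +1.60 + (+0.00) = +1.60 V.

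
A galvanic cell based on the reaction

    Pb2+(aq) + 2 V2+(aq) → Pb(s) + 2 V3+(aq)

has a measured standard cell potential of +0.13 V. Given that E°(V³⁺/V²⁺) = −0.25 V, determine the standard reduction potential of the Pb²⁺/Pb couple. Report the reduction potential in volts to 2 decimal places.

−0.12 V

In the reaction as written the Pb²⁺/Pb couple is reduced (cathode) and V³⁺/V²⁺ is oxidized (anode), so E°cell = E°(Pb²⁺/Pb) − E°(V³⁺/V²⁺).
E°(Pb²⁺/Pb) = E°cell + E°(anode) = +0.13 + (−0.25) = −0.12 V.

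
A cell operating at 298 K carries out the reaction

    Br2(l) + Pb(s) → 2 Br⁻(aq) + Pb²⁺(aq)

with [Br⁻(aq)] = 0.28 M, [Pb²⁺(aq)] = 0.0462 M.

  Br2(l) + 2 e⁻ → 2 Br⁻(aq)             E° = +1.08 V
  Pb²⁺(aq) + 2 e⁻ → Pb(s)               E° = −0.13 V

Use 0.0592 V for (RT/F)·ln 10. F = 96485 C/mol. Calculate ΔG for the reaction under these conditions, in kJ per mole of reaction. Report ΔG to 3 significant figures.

−247 kJ/mol

The standard cell potential is +1.08 − (−0.13) = +1.21 V, with n = 2 electrons in the balanced equation.
Here Q = [Br⁻(aq)]^2·[Pb²⁺(aq)] = 0.00362 (log Q = −2.441), giving E = +1.21 − (0.0592/2)·(−2.441) = +1.2823 V.
Finally ΔG = −nFE = −(2)(96485 C/mol)(+1.2823 V) = −247 kJ/mol.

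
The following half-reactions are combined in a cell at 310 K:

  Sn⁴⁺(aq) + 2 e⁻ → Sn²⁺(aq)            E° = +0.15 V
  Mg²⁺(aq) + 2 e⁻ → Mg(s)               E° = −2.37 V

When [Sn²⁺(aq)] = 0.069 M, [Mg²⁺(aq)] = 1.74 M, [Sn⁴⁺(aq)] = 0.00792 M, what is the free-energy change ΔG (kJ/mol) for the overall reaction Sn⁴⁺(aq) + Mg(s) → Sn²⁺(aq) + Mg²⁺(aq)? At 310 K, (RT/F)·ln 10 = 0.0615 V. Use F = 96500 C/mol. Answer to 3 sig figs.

E°cell = +0.15 − (−2.37) = +2.52 V; the balanced reaction transfers n = 2 electrons.
The reaction quotient is ([Sn²⁺(aq)]·[Mg²⁺(aq)]) / [Sn⁴⁺(aq)] = 15.2; by Nernst, E = +2.52 − (0.0615/2)(1.181) = +2.4837 V.
ΔG = −nFE = −(2)(96500)(+2.4837) J/mol = −479 kJ/mol.

−479 kJ/mol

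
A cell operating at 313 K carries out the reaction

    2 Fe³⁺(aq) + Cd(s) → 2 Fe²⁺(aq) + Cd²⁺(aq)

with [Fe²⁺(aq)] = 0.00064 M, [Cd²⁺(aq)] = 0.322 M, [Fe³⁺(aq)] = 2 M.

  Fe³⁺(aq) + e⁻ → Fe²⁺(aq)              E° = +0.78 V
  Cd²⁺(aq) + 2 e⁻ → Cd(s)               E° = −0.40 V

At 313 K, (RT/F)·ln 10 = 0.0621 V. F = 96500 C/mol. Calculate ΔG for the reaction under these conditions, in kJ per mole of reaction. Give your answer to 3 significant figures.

−273 kJ/mol

E°cell = +0.78 − (−0.40) = +1.18 V; the balanced reaction transfers n = 2 electrons.
The reaction quotient is ([Fe²⁺(aq)]^2·[Cd²⁺(aq)]) / [Fe³⁺(aq)]^2 = 3.3×10^−8; by Nernst, E = +1.18 − (0.0621/2)(−7.482) = +1.4123 V.
Finally ΔG = −nFE = −(2)(96500 C/mol)(+1.4123 V) = −273 kJ/mol.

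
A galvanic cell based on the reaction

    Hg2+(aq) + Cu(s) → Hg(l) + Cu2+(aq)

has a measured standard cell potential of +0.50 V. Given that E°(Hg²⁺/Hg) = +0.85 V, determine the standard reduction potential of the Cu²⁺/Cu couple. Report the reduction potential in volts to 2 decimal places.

In the reaction as written the Hg²⁺/Hg couple is reduced (cathode) and Cu²⁺/Cu is oxidized (anode), so E°cell = E°(Hg²⁺/Hg) − E°(Cu²⁺/Cu).
E°(Cu²⁺/Cu) = E°(cathode) − E°cell = +0.85 − (+0.50) = +0.35 V.

+0.35 V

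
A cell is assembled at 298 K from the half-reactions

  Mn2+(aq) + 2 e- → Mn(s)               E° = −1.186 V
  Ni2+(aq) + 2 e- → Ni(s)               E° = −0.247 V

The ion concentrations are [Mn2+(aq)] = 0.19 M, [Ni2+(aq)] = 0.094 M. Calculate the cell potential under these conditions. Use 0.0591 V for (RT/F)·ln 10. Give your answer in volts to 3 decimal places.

+0.930 V

Ni²⁺/Ni is reduced (cathode, E° = −0.247 V) and Mn²⁺/Mn is oxidized (anode).
The standard potential is −0.247 − (−1.186) = +0.939 V and the balanced reaction transfers n = 2 electrons.
The balanced reaction is Ni2+(aq) + Mn(s) → Ni(s) + Mn2+(aq), so Q = [Mn2+(aq)] / [Ni2+(aq)] = 2.02 and log Q = 0.306.
By the Nernst equation, E = +0.939 − (0.0591/2)·(0.306) = +0.930 V.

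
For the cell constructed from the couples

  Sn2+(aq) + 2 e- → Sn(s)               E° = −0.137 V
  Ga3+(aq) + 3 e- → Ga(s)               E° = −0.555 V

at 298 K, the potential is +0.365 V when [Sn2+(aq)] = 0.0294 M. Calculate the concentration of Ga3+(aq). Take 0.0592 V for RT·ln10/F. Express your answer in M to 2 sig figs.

Sn²⁺/Sn is the cathode (higher E°); E°cell = −0.137 − (−0.555) = +0.418 V with n = 6.
From the Nernst equation, log Q = n(E° − E)/0.0592 = 6·(+0.418 − (+0.365))/0.0592 = 5.372.
For 3 Sn2+(aq) + 2 Ga(s) → 3 Sn(s) + 2 Ga3+(aq), the reaction quotient is Q = [Ga3+(aq)]^2 / [Sn2+(aq)]^3.
Solving for the unknown gives log [Ga3+(aq)] = 0.389, so [Ga3+(aq)] ≈ 2.4 M.

2.4 M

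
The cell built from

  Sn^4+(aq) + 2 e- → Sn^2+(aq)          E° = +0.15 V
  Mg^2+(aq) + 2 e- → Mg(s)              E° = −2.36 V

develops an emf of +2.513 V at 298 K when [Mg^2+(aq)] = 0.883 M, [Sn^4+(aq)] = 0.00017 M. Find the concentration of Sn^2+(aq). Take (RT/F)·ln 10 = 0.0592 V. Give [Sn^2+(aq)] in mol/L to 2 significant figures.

0.00015 M

The Sn⁴⁺/Sn²⁺ couple has the larger reduction potential, so it is the cathode: E°cell = +0.15 − (−2.36) = +2.51 V and n = 2.
From the Nernst equation, log Q = n(E° − E)/0.0592 = 2·(+2.51 − (+2.513))/0.0592 = −0.101.
For Sn^4+(aq) + Mg(s) → Sn^2+(aq) + Mg^2+(aq), the reaction quotient is Q = ([Sn^2+(aq)]·[Mg^2+(aq)]) / [Sn^4+(aq)].
Solving for the unknown gives log [Sn^2+(aq)] = −3.817, so [Sn^2+(aq)] ≈ 0.00015 M.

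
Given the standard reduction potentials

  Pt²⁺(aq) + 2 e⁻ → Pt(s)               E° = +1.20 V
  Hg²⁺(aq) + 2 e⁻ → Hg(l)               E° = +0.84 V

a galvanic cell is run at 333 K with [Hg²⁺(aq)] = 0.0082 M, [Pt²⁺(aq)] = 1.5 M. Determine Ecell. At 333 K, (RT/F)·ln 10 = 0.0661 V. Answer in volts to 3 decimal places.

Since E°(Pt²⁺/Pt) > E°(Hg²⁺/Hg), Pt²⁺/Pt serves as the cathode.
The standard potential is +1.20 − (+0.84) = +0.36 V and the balanced reaction transfers n = 2 electrons.
The balanced reaction is Pt²⁺(aq) + Hg(l) → Pt(s) + Hg²⁺(aq), so Q = [Hg²⁺(aq)] / [Pt²⁺(aq)] = 0.00547 and log Q = −2.262.
By the Nernst equation, E = +0.36 − (0.0661/2)·(−2.262) = +0.435 V.

+0.435 V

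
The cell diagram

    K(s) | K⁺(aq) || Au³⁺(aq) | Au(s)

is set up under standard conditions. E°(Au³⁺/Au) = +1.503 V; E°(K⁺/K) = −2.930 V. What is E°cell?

+4.433 V

By convention the left-hand electrode in cell notation is the anode (oxidation) and the right-hand electrode is the cathode (reduction).
E°cell = E°(right) − E°(left) = +1.503 − (−2.930) = +4.433 V.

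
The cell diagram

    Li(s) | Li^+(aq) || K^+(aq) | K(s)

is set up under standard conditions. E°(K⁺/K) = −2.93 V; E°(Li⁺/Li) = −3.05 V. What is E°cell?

+0.12 V

By convention the left-hand electrode in cell notation is the anode (oxidation) and the right-hand electrode is the cathode (reduction).
E°cell = E°(right) − E°(left) = −2.93 − (−3.05) = +0.12 V.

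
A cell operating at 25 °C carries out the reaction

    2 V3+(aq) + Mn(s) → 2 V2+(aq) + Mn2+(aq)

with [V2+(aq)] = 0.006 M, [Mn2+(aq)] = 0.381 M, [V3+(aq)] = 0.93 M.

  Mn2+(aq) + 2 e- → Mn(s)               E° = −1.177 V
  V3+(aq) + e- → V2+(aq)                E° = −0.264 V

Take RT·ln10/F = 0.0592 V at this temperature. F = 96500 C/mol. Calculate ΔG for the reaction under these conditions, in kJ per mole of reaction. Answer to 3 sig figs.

−204 kJ/mol

With V³⁺/V²⁺ reduced at the cathode, E°cell = −0.264 − (−1.177) = +0.913 V and n = 2.
Here Q = ([V2+(aq)]^2·[Mn2+(aq)]) / [V3+(aq)]^2 = 1.59×10^−5 (log Q = −4.800), giving E = +0.913 − (0.0592/2)·(−4.800) = +1.0551 V.
ΔG = −nFE = −(2)(96500)(+1.0551) J/mol = −204 kJ/mol.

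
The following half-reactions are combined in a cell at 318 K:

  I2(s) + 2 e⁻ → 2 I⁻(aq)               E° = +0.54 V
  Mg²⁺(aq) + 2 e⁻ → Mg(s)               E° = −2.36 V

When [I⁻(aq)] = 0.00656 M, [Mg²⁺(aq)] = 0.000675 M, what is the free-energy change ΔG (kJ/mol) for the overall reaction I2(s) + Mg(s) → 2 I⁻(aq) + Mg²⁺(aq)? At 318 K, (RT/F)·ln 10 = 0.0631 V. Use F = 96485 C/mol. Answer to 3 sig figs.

With I₂/I⁻ reduced at the cathode, E°cell = +0.54 − (−2.36) = +2.90 V and n = 2.
Here Q = [I⁻(aq)]^2·[Mg²⁺(aq)] = 2.9×10^−8 (log Q = −7.537), giving E = +2.90 − (0.0631/2)·(−7.537) = +3.1378 V.
ΔG = −nFE = −(2)(96485)(+3.1378) J/mol = −606 kJ/mol.

−606 kJ/mol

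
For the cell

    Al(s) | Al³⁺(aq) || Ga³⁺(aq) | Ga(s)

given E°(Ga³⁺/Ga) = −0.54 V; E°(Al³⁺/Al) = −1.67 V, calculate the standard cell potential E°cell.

By convention the left-hand electrode in cell notation is the anode (oxidation) and the right-hand electrode is the cathode (reduction).
E°cell = E°(right) − E°(left) = −0.54 − (−1.67) = +1.13 V.

+1.13 V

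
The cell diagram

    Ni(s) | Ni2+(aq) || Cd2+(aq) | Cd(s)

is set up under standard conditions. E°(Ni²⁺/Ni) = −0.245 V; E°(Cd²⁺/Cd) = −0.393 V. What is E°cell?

By convention the left-hand electrode in cell notation is the anode (oxidation) and the right-hand electrode is the cathode (reduction).
E°cell = E°(right) − E°(left) = −0.393 − (−0.245) = −0.148 V.
The negative sign shows that, as written, the cell would require an external voltage to drive the reaction.

−0.148 V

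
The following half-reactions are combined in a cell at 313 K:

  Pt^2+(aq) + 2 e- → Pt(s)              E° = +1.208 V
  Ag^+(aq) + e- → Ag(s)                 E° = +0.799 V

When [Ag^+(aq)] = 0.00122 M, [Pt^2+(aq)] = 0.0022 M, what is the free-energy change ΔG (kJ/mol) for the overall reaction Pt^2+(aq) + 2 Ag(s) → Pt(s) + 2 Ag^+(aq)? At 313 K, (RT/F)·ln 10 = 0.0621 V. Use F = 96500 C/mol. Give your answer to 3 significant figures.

−97.9 kJ/mol

With Pt²⁺/Pt reduced at the cathode, E°cell = +1.208 − (+0.799) = +0.409 V and n = 2.
The reaction quotient is [Ag^+(aq)]^2 / [Pt^2+(aq)] = 0.000677; by Nernst, E = +0.409 − (0.0621/2)(−3.170) = +0.5074 V.
Then ΔG = −nFE = −2 × 96500 × +0.5074 J/mol = −97.9 kJ/mol.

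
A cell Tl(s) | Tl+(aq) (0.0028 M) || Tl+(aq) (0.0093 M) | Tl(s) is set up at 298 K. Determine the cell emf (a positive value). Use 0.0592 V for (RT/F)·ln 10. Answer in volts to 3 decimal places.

For a concentration cell E°cell = 0, since both electrodes use the same couple.
The compartment with the higher Tl+(aq) concentration (0.0093 M) acts as the cathode; ions are reduced there and produced at the dilute (0.0028 M) anode.
With n = 1, Ecell = −(0.0592/1)·log([dilute]/[conc]) = −(0.0592/1)·log(0.0028/0.0093) = +0.031 V.

0.031 V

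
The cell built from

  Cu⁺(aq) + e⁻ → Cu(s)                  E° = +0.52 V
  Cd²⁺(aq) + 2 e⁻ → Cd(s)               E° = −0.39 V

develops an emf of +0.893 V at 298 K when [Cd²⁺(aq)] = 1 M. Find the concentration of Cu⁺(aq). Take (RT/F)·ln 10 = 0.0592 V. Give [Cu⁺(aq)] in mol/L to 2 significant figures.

Cu⁺/Cu is the cathode (higher E°); E°cell = +0.52 − (−0.39) = +0.91 V with n = 2.
Since E = E° − (0.0592/n)·log Q, log Q = n(E° − E)/0.0592 = 0.574.
Balancing electrons gives 2 Cu⁺(aq) + Cd(s) → 2 Cu(s) + Cd²⁺(aq); thus Q = [Cd²⁺(aq)] / [Cu⁺(aq)]^2.
Substituting the known concentrations and solving, log [Cu⁺(aq)] = −0.287 and [Cu⁺(aq)] = 0.52 M.

0.52 M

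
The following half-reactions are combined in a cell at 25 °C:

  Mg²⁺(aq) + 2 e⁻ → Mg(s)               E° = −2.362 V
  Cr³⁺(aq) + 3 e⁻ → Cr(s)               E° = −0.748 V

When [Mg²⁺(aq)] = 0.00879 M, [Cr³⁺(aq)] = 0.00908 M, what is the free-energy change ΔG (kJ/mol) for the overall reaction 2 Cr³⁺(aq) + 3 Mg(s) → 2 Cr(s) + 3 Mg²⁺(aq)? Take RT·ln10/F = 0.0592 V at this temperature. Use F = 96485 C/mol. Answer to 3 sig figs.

The standard cell potential is −0.748 − (−2.362) = +1.614 V, with n = 6 electrons in the balanced equation.
The reaction quotient is [Mg²⁺(aq)]^3 / [Cr³⁺(aq)]^2 = 0.00824; by Nernst, E = +1.614 − (0.0592/6)(−2.084) = +1.6346 V.
Then ΔG = −nFE = −6 × 96485 × +1.6346 J/mol = −946 kJ/mol.

−946 kJ/mol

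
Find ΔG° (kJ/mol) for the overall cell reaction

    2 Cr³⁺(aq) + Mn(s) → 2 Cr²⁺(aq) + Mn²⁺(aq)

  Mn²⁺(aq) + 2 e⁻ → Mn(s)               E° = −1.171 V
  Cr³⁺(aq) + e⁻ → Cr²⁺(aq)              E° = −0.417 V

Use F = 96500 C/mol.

−146 kJ/mol

In the reaction as written Cr³⁺(aq) is reduced, so the Cr³⁺/Cr²⁺ couple is the cathode and Mn²⁺/Mn is the anode.
E°cell = −0.417 − (−1.171) = +0.754 V; balancing electrons gives n = 2.
ΔG° = −nFE°cell = −(2)(96500)(+0.754) J/mol = −146 kJ/mol.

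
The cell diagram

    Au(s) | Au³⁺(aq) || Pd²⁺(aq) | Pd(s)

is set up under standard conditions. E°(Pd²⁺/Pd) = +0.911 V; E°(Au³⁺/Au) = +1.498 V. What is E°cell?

−0.587 V

By convention the left-hand electrode in cell notation is the anode (oxidation) and the right-hand electrode is the cathode (reduction).
E°cell = E°(right) − E°(left) = +0.911 − (+1.498) = −0.587 V.
The negative sign shows that, as written, the cell would require an external voltage to drive the reaction.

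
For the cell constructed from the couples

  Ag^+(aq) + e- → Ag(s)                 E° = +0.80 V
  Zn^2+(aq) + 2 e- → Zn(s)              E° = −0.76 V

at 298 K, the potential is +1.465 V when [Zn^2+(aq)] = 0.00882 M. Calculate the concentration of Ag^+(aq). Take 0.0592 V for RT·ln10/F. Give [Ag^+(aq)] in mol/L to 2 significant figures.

With Ag⁺/Ag at the cathode and Zn²⁺/Zn at the anode, E°cell = +0.80 − (−0.76) = +1.56 V (n = 2).
Since E = E° − (0.0592/n)·log Q, log Q = n(E° − E)/0.0592 = 3.209.
The balanced reaction is 2 Ag^+(aq) + Zn(s) → 2 Ag(s) + Zn^2+(aq), so Q = [Zn^2+(aq)] / [Ag^+(aq)]^2.
Isolating [Ag^+(aq)] in Q = 10^{3.209} yields log [Ag^+(aq)] = −2.632, i.e. 0.0023 M.

0.0023 M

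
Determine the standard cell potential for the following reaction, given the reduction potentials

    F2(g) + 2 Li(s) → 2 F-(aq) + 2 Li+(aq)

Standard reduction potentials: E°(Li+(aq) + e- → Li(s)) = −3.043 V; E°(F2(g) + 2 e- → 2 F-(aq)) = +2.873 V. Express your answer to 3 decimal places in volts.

+5.916 V

In the reaction as written, F2(g) is reduced (cathode) and Li+(aq) is produced by oxidation at the anode.
E°cell = E°(cathode) − E°(anode) = +2.873 − (−3.043) = +5.916 V.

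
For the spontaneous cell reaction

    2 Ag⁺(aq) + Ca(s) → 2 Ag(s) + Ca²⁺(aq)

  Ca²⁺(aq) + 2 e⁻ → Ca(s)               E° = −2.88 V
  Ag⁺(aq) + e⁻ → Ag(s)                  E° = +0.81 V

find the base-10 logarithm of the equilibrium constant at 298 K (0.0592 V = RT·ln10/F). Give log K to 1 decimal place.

log K = 124.7

The Ag⁺/Ag couple is reduced (cathode); E°cell = +0.81 − (−2.88) = +3.69 V with n = 2.
At equilibrium E = 0, so log K = nE°cell / 0.0592 = (2)(+3.69) / 0.0592 = 124.7.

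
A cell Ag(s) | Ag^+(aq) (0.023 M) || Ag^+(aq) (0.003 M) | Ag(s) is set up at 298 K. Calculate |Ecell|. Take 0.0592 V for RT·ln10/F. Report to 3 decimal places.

For a concentration cell E°cell = 0, since both electrodes use the same couple.
The compartment with the higher Ag^+(aq) concentration (0.023 M) acts as the cathode; ions are reduced there and produced at the dilute (0.003 M) anode.
With n = 1, Ecell = −(0.0592/1)·log([dilute]/[conc]) = −(0.0592/1)·log(0.003/0.023) = +0.052 V.

0.052 V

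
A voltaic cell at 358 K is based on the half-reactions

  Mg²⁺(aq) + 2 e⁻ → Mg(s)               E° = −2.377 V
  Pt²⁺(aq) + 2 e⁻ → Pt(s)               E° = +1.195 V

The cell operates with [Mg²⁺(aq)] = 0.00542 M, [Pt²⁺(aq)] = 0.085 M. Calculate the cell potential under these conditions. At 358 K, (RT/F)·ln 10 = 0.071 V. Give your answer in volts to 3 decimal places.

The Pt²⁺/Pt couple has the more positive E°, so it is the cathode; Mg²⁺/Mg is the anode.
E°cell = +1.195 − (−2.377) = +3.572 V, with n = 2 electrons transferred.
The balanced reaction is Pt²⁺(aq) + Mg(s) → Pt(s) + Mg²⁺(aq), so Q = [Mg²⁺(aq)] / [Pt²⁺(aq)] = 0.0638 and log Q = −1.195.
By the Nernst equation, E = +3.572 − (0.071/2)·(−1.195) = +3.614 V.

+3.614 V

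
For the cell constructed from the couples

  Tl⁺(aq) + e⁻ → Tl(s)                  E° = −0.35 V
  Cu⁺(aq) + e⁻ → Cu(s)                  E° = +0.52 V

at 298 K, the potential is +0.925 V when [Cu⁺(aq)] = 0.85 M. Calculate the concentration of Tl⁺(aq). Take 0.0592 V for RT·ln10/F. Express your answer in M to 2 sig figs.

With Cu⁺/Cu at the cathode and Tl⁺/Tl at the anode, E°cell = +0.52 − (−0.35) = +0.87 V (n = 1).
Rearranging E = E° − (0.0592/n)·log Q gives log Q = 1(+0.87 − (+0.925))/0.0592 = −0.929.
Balancing electrons gives Cu⁺(aq) + Tl(s) → Cu(s) + Tl⁺(aq); thus Q = [Tl⁺(aq)] / [Cu⁺(aq)].
Solving for the unknown gives log [Tl⁺(aq)] = −1.000, so [Tl⁺(aq)] ≈ 0.10 M.

0.10 M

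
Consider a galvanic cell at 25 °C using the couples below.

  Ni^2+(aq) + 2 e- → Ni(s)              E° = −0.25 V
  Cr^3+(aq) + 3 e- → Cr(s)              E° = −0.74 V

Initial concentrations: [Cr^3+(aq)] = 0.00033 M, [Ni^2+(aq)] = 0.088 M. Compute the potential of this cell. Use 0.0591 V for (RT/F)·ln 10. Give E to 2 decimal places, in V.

+0.53 V

The Ni²⁺/Ni couple has the more positive E°, so it is the cathode; Cr³⁺/Cr is the anode.
E°cell = −0.25 − (−0.74) = +0.49 V, with n = 6 electrons transferred.
Balancing gives 3 Ni^2+(aq) + 2 Cr(s) → 3 Ni(s) + 2 Cr^3+(aq); hence Q = [Cr^3+(aq)]^2 / [Ni^2+(aq)]^3 = 0.00016 (log Q = −3.796).
E = E° − (0.0591/n)·log Q = +0.49 − (0.0591/6)(−3.796) = +0.53 V.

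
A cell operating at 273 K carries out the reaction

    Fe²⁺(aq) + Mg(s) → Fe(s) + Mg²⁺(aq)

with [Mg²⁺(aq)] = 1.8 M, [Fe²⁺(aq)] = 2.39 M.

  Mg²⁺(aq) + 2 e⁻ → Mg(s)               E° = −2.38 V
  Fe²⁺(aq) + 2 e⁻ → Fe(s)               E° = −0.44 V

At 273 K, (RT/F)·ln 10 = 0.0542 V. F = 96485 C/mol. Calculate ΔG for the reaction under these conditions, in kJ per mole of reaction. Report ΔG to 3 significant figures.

−375 kJ/mol

With Fe²⁺/Fe reduced at the cathode, E°cell = −0.44 − (−2.38) = +1.94 V and n = 2.
Here Q = [Mg²⁺(aq)] / [Fe²⁺(aq)] = 0.753 (log Q = −0.123), giving E = +1.94 − (0.0542/2)·(−0.123) = +1.9433 V.
ΔG = −nFE = −(2)(96485)(+1.9433) J/mol = −375 kJ/mol.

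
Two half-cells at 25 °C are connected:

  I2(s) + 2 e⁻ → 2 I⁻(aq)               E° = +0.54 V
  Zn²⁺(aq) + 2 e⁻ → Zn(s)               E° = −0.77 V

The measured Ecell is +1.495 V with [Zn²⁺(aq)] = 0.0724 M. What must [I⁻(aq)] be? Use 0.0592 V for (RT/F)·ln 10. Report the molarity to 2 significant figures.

The I₂/I⁻ couple has the larger reduction potential, so it is the cathode: E°cell = +0.54 − (−0.77) = +1.31 V and n = 2.
Since E = E° − (0.0592/n)·log Q, log Q = n(E° − E)/0.0592 = −6.250.
The balanced reaction is I2(s) + Zn(s) → 2 I⁻(aq) + Zn²⁺(aq), so Q = [I⁻(aq)]^2·[Zn²⁺(aq)].
Substituting the known concentrations and solving, log [I⁻(aq)] = −2.555 and [I⁻(aq)] = 0.0028 M.

0.0028 M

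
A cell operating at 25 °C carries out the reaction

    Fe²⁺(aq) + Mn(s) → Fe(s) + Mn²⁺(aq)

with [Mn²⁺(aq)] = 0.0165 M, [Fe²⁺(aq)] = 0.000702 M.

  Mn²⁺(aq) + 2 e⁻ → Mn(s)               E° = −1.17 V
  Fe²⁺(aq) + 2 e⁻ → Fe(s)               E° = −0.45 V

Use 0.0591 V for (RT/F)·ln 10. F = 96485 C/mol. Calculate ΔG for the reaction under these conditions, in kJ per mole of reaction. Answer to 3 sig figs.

−131 kJ/mol

With Fe²⁺/Fe reduced at the cathode, E°cell = −0.45 − (−1.17) = +0.72 V and n = 2.
Q = [Mn²⁺(aq)] / [Fe²⁺(aq)] = 23.5, so log Q = 1.371 and E = +0.72 − (0.0591/2)(1.371) = +0.6795 V.
Finally ΔG = −nFE = −(2)(96485 C/mol)(+0.6795 V) = −131 kJ/mol.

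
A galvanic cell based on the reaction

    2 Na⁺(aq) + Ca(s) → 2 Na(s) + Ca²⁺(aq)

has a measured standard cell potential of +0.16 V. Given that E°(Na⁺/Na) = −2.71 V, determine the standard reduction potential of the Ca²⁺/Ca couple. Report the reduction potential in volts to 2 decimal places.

−2.87 V

In the reaction as written the Na⁺/Na couple is reduced (cathode) and Ca²⁺/Ca is oxidized (anode), so E°cell = E°(Na⁺/Na) − E°(Ca²⁺/Ca).
E°(Ca²⁺/Ca) = E°(cathode) − E°cell = −2.71 − (+0.16) = −2.87 V.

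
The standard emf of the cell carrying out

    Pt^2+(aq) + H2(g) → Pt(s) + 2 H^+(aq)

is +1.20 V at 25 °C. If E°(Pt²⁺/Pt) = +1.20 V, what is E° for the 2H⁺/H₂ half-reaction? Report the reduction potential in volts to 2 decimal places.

In the reaction as written the Pt²⁺/Pt couple is reduced (cathode) and 2H⁺/H₂ is oxidized (anode), so E°cell = E°(Pt²⁺/Pt) − E°(2H⁺/H₂).
E°(2H⁺/H₂) = E°(cathode) − E°cell = +1.20 − (+1.20) = +0.00 V.

+0.00 V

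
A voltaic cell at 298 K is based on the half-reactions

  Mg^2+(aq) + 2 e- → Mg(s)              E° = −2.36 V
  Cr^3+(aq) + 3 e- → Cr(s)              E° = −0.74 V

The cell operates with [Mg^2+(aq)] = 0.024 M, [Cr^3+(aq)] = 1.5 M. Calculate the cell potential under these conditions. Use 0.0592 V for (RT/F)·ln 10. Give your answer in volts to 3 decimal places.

Since E°(Cr³⁺/Cr) > E°(Mg²⁺/Mg), Cr³⁺/Cr serves as the cathode.
The standard potential is −0.74 − (−2.36) = +1.62 V and the balanced reaction transfers n = 6 electrons.
The balanced reaction is 2 Cr^3+(aq) + 3 Mg(s) → 2 Cr(s) + 3 Mg^2+(aq), so Q = [Mg^2+(aq)]^3 / [Cr^3+(aq)]^2 = 6.14×10^−6 and log Q = −5.212.
Applying E = E° − (RT ln10/nF)·log Q gives +1.62 − (0.0592/6)(−5.212) = +1.671 V.

+1.671 V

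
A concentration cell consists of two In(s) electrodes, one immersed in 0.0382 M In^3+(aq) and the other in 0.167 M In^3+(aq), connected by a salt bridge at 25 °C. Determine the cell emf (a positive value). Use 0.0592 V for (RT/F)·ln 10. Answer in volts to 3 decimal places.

For a concentration cell E°cell = 0, since both electrodes use the same couple.
The compartment with the higher In^3+(aq) concentration (0.167 M) acts as the cathode; ions are reduced there and produced at the dilute (0.0382 M) anode.
With n = 3, Ecell = −(0.0592/3)·log([dilute]/[conc]) = −(0.0592/3)·log(0.0382/0.167) = +0.013 V.

0.013 V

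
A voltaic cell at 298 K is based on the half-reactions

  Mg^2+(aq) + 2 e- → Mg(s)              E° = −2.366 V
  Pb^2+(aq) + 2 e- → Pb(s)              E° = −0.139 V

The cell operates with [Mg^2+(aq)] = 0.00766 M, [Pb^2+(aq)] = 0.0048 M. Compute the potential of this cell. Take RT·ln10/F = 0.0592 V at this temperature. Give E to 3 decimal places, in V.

+2.221 V

Since E°(Pb²⁺/Pb) > E°(Mg²⁺/Mg), Pb²⁺/Pb serves as the cathode.
E°cell = E°cat − E°an = −0.139 − (−2.366) = +2.227 V; n = 2.
Balancing gives Pb^2+(aq) + Mg(s) → Pb(s) + Mg^2+(aq); hence Q = [Mg^2+(aq)] / [Pb^2+(aq)] = 1.6 (log Q = 0.203).
By the Nernst equation, E = +2.227 − (0.0592/2)·(0.203) = +2.221 V.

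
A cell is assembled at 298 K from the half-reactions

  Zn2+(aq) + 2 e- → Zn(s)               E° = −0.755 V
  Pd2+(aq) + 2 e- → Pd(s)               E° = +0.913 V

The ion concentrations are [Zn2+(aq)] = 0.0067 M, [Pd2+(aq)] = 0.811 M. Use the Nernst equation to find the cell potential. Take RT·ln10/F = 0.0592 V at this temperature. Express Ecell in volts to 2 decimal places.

+1.73 V

The Pd²⁺/Pd couple has the more positive E°, so it is the cathode; Zn²⁺/Zn is the anode.
E°cell = E°cat − E°an = +0.913 − (−0.755) = +1.668 V; n = 2.
For the overall reaction Pd2+(aq) + Zn(s) → Pd(s) + Zn2+(aq), Q = [Zn2+(aq)] / [Pd2+(aq)] = 0.00826, giving log Q = −2.083.
Applying E = E° − (RT ln10/nF)·log Q gives +1.668 − (0.0592/2)(−2.083) = +1.73 V.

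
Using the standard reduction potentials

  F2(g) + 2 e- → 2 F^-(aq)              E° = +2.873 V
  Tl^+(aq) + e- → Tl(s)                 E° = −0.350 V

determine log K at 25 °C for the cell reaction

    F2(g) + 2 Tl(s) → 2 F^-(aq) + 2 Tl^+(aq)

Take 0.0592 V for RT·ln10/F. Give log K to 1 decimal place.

log K = 108.9

The F₂/F⁻ couple is reduced (cathode); E°cell = +2.873 − (−0.350) = +3.223 V with n = 2.
At equilibrium E = 0, so log K = nE°cell / 0.0592 = (2)(+3.223) / 0.0592 = 108.9.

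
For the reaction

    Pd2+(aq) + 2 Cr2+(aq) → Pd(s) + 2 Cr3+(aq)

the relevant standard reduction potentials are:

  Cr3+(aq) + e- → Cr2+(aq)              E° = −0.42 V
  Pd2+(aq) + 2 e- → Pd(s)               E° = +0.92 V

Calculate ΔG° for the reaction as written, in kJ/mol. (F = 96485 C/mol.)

−259 kJ/mol

In the reaction as written Pd2+(aq) is reduced, so the Pd²⁺/Pd couple is the cathode and Cr³⁺/Cr²⁺ is the anode.
E°cell = +0.92 − (−0.42) = +1.34 V; balancing electrons gives n = 2.
ΔG° = −nFE°cell = −(2)(96485)(+1.34) J/mol = −259 kJ/mol.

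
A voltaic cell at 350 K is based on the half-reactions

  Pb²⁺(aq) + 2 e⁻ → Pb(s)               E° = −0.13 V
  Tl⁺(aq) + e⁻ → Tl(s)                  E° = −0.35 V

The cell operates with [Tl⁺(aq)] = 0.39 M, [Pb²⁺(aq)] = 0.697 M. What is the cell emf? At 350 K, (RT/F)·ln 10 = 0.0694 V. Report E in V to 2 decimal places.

Since E°(Pb²⁺/Pb) > E°(Tl⁺/Tl), Pb²⁺/Pb serves as the cathode.
The standard potential is −0.13 − (−0.35) = +0.22 V and the balanced reaction transfers n = 2 electrons.
The balanced reaction is Pb²⁺(aq) + 2 Tl(s) → Pb(s) + 2 Tl⁺(aq), so Q = [Tl⁺(aq)]^2 / [Pb²⁺(aq)] = 0.218 and log Q = −0.661.
By the Nernst equation, E = +0.22 − (0.0694/2)·(−0.661) = +0.24 V.

+0.24 V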